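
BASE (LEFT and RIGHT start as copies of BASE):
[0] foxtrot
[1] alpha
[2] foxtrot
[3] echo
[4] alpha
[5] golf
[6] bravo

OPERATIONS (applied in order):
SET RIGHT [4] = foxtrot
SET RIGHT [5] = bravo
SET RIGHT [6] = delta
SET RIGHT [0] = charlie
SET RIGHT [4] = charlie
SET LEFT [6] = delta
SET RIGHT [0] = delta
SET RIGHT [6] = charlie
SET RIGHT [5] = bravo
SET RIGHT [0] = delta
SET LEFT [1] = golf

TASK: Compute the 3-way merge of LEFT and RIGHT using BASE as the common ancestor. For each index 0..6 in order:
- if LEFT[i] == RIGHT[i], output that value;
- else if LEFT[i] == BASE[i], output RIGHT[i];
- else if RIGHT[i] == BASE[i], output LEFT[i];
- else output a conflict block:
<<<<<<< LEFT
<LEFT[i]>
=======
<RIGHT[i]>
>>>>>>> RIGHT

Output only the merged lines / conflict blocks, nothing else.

Answer: delta
golf
foxtrot
echo
charlie
bravo
<<<<<<< LEFT
delta
=======
charlie
>>>>>>> RIGHT

Derivation:
Final LEFT:  [foxtrot, golf, foxtrot, echo, alpha, golf, delta]
Final RIGHT: [delta, alpha, foxtrot, echo, charlie, bravo, charlie]
i=0: L=foxtrot=BASE, R=delta -> take RIGHT -> delta
i=1: L=golf, R=alpha=BASE -> take LEFT -> golf
i=2: L=foxtrot R=foxtrot -> agree -> foxtrot
i=3: L=echo R=echo -> agree -> echo
i=4: L=alpha=BASE, R=charlie -> take RIGHT -> charlie
i=5: L=golf=BASE, R=bravo -> take RIGHT -> bravo
i=6: BASE=bravo L=delta R=charlie all differ -> CONFLICT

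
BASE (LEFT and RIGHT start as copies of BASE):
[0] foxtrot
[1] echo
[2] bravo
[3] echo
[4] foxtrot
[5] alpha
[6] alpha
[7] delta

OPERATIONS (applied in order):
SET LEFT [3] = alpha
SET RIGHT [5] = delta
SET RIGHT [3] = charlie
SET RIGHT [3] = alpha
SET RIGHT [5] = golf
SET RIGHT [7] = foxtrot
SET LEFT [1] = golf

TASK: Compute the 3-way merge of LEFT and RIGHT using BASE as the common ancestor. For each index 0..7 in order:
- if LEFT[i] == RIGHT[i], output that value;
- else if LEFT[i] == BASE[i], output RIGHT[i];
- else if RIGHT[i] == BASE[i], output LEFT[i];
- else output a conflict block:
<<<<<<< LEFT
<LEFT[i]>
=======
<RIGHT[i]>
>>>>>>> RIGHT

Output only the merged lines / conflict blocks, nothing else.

Final LEFT:  [foxtrot, golf, bravo, alpha, foxtrot, alpha, alpha, delta]
Final RIGHT: [foxtrot, echo, bravo, alpha, foxtrot, golf, alpha, foxtrot]
i=0: L=foxtrot R=foxtrot -> agree -> foxtrot
i=1: L=golf, R=echo=BASE -> take LEFT -> golf
i=2: L=bravo R=bravo -> agree -> bravo
i=3: L=alpha R=alpha -> agree -> alpha
i=4: L=foxtrot R=foxtrot -> agree -> foxtrot
i=5: L=alpha=BASE, R=golf -> take RIGHT -> golf
i=6: L=alpha R=alpha -> agree -> alpha
i=7: L=delta=BASE, R=foxtrot -> take RIGHT -> foxtrot

Answer: foxtrot
golf
bravo
alpha
foxtrot
golf
alpha
foxtrot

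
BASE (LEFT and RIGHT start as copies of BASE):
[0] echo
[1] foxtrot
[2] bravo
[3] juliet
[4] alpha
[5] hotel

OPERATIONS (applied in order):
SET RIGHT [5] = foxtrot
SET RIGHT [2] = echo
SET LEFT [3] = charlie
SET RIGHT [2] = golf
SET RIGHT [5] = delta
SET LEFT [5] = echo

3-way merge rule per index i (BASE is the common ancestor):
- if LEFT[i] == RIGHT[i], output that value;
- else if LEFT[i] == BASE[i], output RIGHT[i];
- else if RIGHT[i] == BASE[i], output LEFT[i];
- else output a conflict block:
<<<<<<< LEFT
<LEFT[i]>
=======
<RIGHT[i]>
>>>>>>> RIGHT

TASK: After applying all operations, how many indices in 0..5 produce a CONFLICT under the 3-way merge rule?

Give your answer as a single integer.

Final LEFT:  [echo, foxtrot, bravo, charlie, alpha, echo]
Final RIGHT: [echo, foxtrot, golf, juliet, alpha, delta]
i=0: L=echo R=echo -> agree -> echo
i=1: L=foxtrot R=foxtrot -> agree -> foxtrot
i=2: L=bravo=BASE, R=golf -> take RIGHT -> golf
i=3: L=charlie, R=juliet=BASE -> take LEFT -> charlie
i=4: L=alpha R=alpha -> agree -> alpha
i=5: BASE=hotel L=echo R=delta all differ -> CONFLICT
Conflict count: 1

Answer: 1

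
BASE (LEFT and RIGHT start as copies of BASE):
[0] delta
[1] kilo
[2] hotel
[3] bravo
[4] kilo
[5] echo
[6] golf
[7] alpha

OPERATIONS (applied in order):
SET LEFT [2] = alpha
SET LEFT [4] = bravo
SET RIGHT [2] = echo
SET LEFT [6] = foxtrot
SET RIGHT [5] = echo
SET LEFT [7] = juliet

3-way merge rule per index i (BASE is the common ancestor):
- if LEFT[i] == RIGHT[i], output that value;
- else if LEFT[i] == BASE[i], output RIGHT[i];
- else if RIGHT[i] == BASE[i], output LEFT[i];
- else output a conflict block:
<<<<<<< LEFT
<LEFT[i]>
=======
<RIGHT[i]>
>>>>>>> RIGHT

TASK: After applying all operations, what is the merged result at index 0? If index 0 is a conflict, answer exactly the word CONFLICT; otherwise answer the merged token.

Final LEFT:  [delta, kilo, alpha, bravo, bravo, echo, foxtrot, juliet]
Final RIGHT: [delta, kilo, echo, bravo, kilo, echo, golf, alpha]
i=0: L=delta R=delta -> agree -> delta
i=1: L=kilo R=kilo -> agree -> kilo
i=2: BASE=hotel L=alpha R=echo all differ -> CONFLICT
i=3: L=bravo R=bravo -> agree -> bravo
i=4: L=bravo, R=kilo=BASE -> take LEFT -> bravo
i=5: L=echo R=echo -> agree -> echo
i=6: L=foxtrot, R=golf=BASE -> take LEFT -> foxtrot
i=7: L=juliet, R=alpha=BASE -> take LEFT -> juliet
Index 0 -> delta

Answer: delta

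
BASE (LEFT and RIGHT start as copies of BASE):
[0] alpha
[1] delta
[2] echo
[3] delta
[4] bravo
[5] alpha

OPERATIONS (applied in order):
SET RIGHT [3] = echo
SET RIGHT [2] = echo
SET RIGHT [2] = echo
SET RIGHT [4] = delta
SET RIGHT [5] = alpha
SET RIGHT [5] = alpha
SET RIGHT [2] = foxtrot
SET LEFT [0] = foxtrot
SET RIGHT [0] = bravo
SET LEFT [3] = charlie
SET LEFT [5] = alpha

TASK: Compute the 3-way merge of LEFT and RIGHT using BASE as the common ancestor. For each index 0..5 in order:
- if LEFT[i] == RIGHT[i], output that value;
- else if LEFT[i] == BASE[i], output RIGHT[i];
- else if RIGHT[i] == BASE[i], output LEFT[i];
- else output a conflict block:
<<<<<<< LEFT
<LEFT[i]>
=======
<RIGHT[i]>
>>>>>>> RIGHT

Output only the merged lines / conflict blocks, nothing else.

Final LEFT:  [foxtrot, delta, echo, charlie, bravo, alpha]
Final RIGHT: [bravo, delta, foxtrot, echo, delta, alpha]
i=0: BASE=alpha L=foxtrot R=bravo all differ -> CONFLICT
i=1: L=delta R=delta -> agree -> delta
i=2: L=echo=BASE, R=foxtrot -> take RIGHT -> foxtrot
i=3: BASE=delta L=charlie R=echo all differ -> CONFLICT
i=4: L=bravo=BASE, R=delta -> take RIGHT -> delta
i=5: L=alpha R=alpha -> agree -> alpha

Answer: <<<<<<< LEFT
foxtrot
=======
bravo
>>>>>>> RIGHT
delta
foxtrot
<<<<<<< LEFT
charlie
=======
echo
>>>>>>> RIGHT
delta
alpha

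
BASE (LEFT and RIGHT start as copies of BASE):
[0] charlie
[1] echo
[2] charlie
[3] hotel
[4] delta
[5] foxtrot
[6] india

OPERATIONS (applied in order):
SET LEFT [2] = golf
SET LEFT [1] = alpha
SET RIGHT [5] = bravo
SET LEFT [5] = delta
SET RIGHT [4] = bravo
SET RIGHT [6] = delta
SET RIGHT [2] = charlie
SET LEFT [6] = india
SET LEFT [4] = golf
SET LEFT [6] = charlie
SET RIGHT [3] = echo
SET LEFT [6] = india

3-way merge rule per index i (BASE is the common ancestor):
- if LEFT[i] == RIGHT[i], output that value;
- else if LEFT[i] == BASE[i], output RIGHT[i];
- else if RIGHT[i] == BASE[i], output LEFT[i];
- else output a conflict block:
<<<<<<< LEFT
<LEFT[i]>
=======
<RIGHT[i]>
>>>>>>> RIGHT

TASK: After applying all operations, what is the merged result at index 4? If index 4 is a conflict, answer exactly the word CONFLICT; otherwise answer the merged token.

Answer: CONFLICT

Derivation:
Final LEFT:  [charlie, alpha, golf, hotel, golf, delta, india]
Final RIGHT: [charlie, echo, charlie, echo, bravo, bravo, delta]
i=0: L=charlie R=charlie -> agree -> charlie
i=1: L=alpha, R=echo=BASE -> take LEFT -> alpha
i=2: L=golf, R=charlie=BASE -> take LEFT -> golf
i=3: L=hotel=BASE, R=echo -> take RIGHT -> echo
i=4: BASE=delta L=golf R=bravo all differ -> CONFLICT
i=5: BASE=foxtrot L=delta R=bravo all differ -> CONFLICT
i=6: L=india=BASE, R=delta -> take RIGHT -> delta
Index 4 -> CONFLICT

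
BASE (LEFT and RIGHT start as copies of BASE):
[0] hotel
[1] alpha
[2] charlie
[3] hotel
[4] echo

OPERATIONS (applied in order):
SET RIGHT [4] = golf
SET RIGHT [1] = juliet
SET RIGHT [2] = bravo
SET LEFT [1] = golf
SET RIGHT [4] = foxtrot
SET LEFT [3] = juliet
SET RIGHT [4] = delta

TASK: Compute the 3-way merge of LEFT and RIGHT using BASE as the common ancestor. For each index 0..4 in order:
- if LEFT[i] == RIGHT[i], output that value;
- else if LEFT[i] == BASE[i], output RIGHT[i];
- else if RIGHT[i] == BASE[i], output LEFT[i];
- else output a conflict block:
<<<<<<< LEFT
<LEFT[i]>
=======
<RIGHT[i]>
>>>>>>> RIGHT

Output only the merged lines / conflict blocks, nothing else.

Answer: hotel
<<<<<<< LEFT
golf
=======
juliet
>>>>>>> RIGHT
bravo
juliet
delta

Derivation:
Final LEFT:  [hotel, golf, charlie, juliet, echo]
Final RIGHT: [hotel, juliet, bravo, hotel, delta]
i=0: L=hotel R=hotel -> agree -> hotel
i=1: BASE=alpha L=golf R=juliet all differ -> CONFLICT
i=2: L=charlie=BASE, R=bravo -> take RIGHT -> bravo
i=3: L=juliet, R=hotel=BASE -> take LEFT -> juliet
i=4: L=echo=BASE, R=delta -> take RIGHT -> delta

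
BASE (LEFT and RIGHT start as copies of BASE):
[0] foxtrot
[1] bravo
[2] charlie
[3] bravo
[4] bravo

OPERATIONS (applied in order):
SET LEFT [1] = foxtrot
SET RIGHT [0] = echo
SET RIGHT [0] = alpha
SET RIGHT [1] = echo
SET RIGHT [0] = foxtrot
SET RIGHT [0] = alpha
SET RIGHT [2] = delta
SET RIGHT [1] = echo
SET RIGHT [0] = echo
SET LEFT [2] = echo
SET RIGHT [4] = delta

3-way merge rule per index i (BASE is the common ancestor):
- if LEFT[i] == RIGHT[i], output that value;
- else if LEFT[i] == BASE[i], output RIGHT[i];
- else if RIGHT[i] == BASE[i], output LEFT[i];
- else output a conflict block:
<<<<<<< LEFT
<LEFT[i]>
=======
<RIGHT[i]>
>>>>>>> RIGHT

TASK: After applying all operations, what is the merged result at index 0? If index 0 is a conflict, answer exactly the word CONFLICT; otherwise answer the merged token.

Answer: echo

Derivation:
Final LEFT:  [foxtrot, foxtrot, echo, bravo, bravo]
Final RIGHT: [echo, echo, delta, bravo, delta]
i=0: L=foxtrot=BASE, R=echo -> take RIGHT -> echo
i=1: BASE=bravo L=foxtrot R=echo all differ -> CONFLICT
i=2: BASE=charlie L=echo R=delta all differ -> CONFLICT
i=3: L=bravo R=bravo -> agree -> bravo
i=4: L=bravo=BASE, R=delta -> take RIGHT -> delta
Index 0 -> echo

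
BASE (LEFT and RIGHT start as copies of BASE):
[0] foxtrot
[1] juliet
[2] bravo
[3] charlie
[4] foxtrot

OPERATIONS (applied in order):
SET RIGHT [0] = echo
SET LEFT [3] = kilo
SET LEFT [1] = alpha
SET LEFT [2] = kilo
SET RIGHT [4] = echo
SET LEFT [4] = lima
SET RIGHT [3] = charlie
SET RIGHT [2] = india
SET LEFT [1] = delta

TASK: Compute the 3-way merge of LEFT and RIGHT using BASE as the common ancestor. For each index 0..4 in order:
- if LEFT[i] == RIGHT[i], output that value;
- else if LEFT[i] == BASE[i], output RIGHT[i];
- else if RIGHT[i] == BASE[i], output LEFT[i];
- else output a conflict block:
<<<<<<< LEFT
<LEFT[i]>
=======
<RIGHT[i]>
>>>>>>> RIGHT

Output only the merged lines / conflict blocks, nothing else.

Final LEFT:  [foxtrot, delta, kilo, kilo, lima]
Final RIGHT: [echo, juliet, india, charlie, echo]
i=0: L=foxtrot=BASE, R=echo -> take RIGHT -> echo
i=1: L=delta, R=juliet=BASE -> take LEFT -> delta
i=2: BASE=bravo L=kilo R=india all differ -> CONFLICT
i=3: L=kilo, R=charlie=BASE -> take LEFT -> kilo
i=4: BASE=foxtrot L=lima R=echo all differ -> CONFLICT

Answer: echo
delta
<<<<<<< LEFT
kilo
=======
india
>>>>>>> RIGHT
kilo
<<<<<<< LEFT
lima
=======
echo
>>>>>>> RIGHT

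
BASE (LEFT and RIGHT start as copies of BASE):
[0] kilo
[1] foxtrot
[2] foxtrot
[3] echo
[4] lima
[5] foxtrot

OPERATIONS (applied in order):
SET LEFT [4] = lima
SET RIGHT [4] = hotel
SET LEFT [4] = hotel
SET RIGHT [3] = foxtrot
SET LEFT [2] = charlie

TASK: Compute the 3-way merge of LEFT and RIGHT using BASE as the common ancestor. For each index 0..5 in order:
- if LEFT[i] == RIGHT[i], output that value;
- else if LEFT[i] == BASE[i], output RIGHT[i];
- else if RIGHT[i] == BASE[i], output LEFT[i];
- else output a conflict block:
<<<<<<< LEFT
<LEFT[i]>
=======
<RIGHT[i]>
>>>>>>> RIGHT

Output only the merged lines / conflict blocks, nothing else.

Final LEFT:  [kilo, foxtrot, charlie, echo, hotel, foxtrot]
Final RIGHT: [kilo, foxtrot, foxtrot, foxtrot, hotel, foxtrot]
i=0: L=kilo R=kilo -> agree -> kilo
i=1: L=foxtrot R=foxtrot -> agree -> foxtrot
i=2: L=charlie, R=foxtrot=BASE -> take LEFT -> charlie
i=3: L=echo=BASE, R=foxtrot -> take RIGHT -> foxtrot
i=4: L=hotel R=hotel -> agree -> hotel
i=5: L=foxtrot R=foxtrot -> agree -> foxtrot

Answer: kilo
foxtrot
charlie
foxtrot
hotel
foxtrot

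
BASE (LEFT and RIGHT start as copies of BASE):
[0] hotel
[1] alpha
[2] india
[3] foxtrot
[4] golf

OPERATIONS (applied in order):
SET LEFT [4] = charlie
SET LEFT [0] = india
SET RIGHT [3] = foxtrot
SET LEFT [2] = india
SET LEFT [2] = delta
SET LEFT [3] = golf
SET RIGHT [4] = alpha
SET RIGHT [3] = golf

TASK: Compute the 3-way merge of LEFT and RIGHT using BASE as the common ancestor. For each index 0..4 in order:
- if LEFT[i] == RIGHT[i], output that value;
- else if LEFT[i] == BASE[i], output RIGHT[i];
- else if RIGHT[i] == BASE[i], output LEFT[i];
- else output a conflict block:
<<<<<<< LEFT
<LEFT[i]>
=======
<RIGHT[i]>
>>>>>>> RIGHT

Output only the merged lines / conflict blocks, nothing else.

Answer: india
alpha
delta
golf
<<<<<<< LEFT
charlie
=======
alpha
>>>>>>> RIGHT

Derivation:
Final LEFT:  [india, alpha, delta, golf, charlie]
Final RIGHT: [hotel, alpha, india, golf, alpha]
i=0: L=india, R=hotel=BASE -> take LEFT -> india
i=1: L=alpha R=alpha -> agree -> alpha
i=2: L=delta, R=india=BASE -> take LEFT -> delta
i=3: L=golf R=golf -> agree -> golf
i=4: BASE=golf L=charlie R=alpha all differ -> CONFLICT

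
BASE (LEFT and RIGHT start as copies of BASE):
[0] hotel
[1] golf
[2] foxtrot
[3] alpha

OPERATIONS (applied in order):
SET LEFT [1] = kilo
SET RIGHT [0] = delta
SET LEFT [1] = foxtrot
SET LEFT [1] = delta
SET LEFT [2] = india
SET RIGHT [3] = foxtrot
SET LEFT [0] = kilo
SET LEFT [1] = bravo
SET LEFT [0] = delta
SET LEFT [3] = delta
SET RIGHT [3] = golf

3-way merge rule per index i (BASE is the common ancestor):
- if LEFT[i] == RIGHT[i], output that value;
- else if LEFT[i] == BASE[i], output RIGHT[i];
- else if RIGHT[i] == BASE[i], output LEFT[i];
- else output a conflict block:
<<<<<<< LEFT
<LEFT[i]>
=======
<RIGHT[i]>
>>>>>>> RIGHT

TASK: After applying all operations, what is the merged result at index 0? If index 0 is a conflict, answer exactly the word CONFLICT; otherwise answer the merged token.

Final LEFT:  [delta, bravo, india, delta]
Final RIGHT: [delta, golf, foxtrot, golf]
i=0: L=delta R=delta -> agree -> delta
i=1: L=bravo, R=golf=BASE -> take LEFT -> bravo
i=2: L=india, R=foxtrot=BASE -> take LEFT -> india
i=3: BASE=alpha L=delta R=golf all differ -> CONFLICT
Index 0 -> delta

Answer: delta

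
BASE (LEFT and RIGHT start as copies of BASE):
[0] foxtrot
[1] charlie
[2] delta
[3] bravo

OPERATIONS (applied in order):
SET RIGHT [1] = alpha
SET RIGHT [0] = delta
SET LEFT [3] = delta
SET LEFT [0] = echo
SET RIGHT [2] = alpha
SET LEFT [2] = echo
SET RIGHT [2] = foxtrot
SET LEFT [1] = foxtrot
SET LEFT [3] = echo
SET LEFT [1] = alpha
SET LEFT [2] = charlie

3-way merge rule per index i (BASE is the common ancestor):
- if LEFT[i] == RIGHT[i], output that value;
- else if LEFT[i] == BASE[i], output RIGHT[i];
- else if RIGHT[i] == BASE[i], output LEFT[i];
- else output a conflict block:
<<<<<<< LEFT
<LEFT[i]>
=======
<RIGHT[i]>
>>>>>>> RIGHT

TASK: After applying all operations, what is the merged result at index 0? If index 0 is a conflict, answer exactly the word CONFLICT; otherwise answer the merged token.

Final LEFT:  [echo, alpha, charlie, echo]
Final RIGHT: [delta, alpha, foxtrot, bravo]
i=0: BASE=foxtrot L=echo R=delta all differ -> CONFLICT
i=1: L=alpha R=alpha -> agree -> alpha
i=2: BASE=delta L=charlie R=foxtrot all differ -> CONFLICT
i=3: L=echo, R=bravo=BASE -> take LEFT -> echo
Index 0 -> CONFLICT

Answer: CONFLICT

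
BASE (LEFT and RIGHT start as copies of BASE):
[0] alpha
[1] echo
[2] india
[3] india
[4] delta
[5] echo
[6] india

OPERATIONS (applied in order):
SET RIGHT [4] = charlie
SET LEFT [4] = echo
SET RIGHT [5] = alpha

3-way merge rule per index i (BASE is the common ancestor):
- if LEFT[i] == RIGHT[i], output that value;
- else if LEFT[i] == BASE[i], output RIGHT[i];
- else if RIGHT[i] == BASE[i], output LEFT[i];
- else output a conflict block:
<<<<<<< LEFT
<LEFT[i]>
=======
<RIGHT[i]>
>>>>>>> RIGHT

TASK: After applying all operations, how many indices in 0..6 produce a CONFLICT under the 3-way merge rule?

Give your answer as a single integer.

Answer: 1

Derivation:
Final LEFT:  [alpha, echo, india, india, echo, echo, india]
Final RIGHT: [alpha, echo, india, india, charlie, alpha, india]
i=0: L=alpha R=alpha -> agree -> alpha
i=1: L=echo R=echo -> agree -> echo
i=2: L=india R=india -> agree -> india
i=3: L=india R=india -> agree -> india
i=4: BASE=delta L=echo R=charlie all differ -> CONFLICT
i=5: L=echo=BASE, R=alpha -> take RIGHT -> alpha
i=6: L=india R=india -> agree -> india
Conflict count: 1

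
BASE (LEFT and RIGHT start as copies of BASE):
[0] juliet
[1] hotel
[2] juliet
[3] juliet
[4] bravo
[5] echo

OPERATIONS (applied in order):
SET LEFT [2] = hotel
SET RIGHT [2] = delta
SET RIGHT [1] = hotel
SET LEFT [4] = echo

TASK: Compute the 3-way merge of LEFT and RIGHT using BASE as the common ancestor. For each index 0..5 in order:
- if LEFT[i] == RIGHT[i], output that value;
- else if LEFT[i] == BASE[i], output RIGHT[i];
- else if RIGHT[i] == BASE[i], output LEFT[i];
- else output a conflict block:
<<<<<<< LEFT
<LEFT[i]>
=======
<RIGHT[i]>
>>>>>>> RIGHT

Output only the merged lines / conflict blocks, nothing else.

Answer: juliet
hotel
<<<<<<< LEFT
hotel
=======
delta
>>>>>>> RIGHT
juliet
echo
echo

Derivation:
Final LEFT:  [juliet, hotel, hotel, juliet, echo, echo]
Final RIGHT: [juliet, hotel, delta, juliet, bravo, echo]
i=0: L=juliet R=juliet -> agree -> juliet
i=1: L=hotel R=hotel -> agree -> hotel
i=2: BASE=juliet L=hotel R=delta all differ -> CONFLICT
i=3: L=juliet R=juliet -> agree -> juliet
i=4: L=echo, R=bravo=BASE -> take LEFT -> echo
i=5: L=echo R=echo -> agree -> echo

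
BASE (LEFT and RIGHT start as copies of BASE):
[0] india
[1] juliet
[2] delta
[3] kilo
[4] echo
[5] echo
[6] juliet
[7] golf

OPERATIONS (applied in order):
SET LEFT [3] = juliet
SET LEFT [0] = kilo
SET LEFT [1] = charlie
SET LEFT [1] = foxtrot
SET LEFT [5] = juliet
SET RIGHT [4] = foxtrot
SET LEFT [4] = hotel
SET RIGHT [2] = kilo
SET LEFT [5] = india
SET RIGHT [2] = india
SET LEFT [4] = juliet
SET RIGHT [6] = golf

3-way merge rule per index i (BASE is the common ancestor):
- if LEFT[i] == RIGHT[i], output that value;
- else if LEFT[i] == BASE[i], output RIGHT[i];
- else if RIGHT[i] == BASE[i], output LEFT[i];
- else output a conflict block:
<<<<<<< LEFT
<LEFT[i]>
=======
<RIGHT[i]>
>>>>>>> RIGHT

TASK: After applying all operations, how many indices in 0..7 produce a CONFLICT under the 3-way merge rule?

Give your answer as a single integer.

Answer: 1

Derivation:
Final LEFT:  [kilo, foxtrot, delta, juliet, juliet, india, juliet, golf]
Final RIGHT: [india, juliet, india, kilo, foxtrot, echo, golf, golf]
i=0: L=kilo, R=india=BASE -> take LEFT -> kilo
i=1: L=foxtrot, R=juliet=BASE -> take LEFT -> foxtrot
i=2: L=delta=BASE, R=india -> take RIGHT -> india
i=3: L=juliet, R=kilo=BASE -> take LEFT -> juliet
i=4: BASE=echo L=juliet R=foxtrot all differ -> CONFLICT
i=5: L=india, R=echo=BASE -> take LEFT -> india
i=6: L=juliet=BASE, R=golf -> take RIGHT -> golf
i=7: L=golf R=golf -> agree -> golf
Conflict count: 1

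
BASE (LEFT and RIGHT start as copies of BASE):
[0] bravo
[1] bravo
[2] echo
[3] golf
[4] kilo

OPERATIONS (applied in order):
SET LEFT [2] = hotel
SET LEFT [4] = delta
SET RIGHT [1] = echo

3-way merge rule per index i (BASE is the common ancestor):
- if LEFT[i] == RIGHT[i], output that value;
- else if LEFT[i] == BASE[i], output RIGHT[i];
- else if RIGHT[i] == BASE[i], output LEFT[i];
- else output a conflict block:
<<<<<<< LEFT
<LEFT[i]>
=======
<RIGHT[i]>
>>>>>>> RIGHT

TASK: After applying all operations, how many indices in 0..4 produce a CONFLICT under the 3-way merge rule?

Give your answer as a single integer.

Answer: 0

Derivation:
Final LEFT:  [bravo, bravo, hotel, golf, delta]
Final RIGHT: [bravo, echo, echo, golf, kilo]
i=0: L=bravo R=bravo -> agree -> bravo
i=1: L=bravo=BASE, R=echo -> take RIGHT -> echo
i=2: L=hotel, R=echo=BASE -> take LEFT -> hotel
i=3: L=golf R=golf -> agree -> golf
i=4: L=delta, R=kilo=BASE -> take LEFT -> delta
Conflict count: 0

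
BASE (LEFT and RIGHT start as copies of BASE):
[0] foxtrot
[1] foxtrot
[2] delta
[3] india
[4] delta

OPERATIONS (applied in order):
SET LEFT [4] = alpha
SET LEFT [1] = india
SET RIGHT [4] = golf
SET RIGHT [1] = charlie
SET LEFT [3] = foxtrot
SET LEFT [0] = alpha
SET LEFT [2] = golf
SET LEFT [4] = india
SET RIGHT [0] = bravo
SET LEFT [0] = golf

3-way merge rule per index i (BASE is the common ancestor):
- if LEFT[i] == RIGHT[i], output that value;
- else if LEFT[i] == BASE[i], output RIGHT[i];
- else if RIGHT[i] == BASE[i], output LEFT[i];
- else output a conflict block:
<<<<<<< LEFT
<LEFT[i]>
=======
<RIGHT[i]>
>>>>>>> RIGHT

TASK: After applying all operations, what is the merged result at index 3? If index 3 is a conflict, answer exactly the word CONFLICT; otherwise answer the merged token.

Answer: foxtrot

Derivation:
Final LEFT:  [golf, india, golf, foxtrot, india]
Final RIGHT: [bravo, charlie, delta, india, golf]
i=0: BASE=foxtrot L=golf R=bravo all differ -> CONFLICT
i=1: BASE=foxtrot L=india R=charlie all differ -> CONFLICT
i=2: L=golf, R=delta=BASE -> take LEFT -> golf
i=3: L=foxtrot, R=india=BASE -> take LEFT -> foxtrot
i=4: BASE=delta L=india R=golf all differ -> CONFLICT
Index 3 -> foxtrot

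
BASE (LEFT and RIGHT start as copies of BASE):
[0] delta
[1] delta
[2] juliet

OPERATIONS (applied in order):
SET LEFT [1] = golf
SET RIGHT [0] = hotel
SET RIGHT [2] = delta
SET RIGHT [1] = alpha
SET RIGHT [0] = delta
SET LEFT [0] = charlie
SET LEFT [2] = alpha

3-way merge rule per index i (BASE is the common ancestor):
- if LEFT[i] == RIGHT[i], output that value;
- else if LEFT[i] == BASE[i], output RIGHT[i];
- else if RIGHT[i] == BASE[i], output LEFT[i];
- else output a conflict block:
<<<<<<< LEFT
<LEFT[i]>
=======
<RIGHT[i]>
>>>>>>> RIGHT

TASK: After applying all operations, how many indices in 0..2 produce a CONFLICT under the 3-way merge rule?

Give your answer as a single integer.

Final LEFT:  [charlie, golf, alpha]
Final RIGHT: [delta, alpha, delta]
i=0: L=charlie, R=delta=BASE -> take LEFT -> charlie
i=1: BASE=delta L=golf R=alpha all differ -> CONFLICT
i=2: BASE=juliet L=alpha R=delta all differ -> CONFLICT
Conflict count: 2

Answer: 2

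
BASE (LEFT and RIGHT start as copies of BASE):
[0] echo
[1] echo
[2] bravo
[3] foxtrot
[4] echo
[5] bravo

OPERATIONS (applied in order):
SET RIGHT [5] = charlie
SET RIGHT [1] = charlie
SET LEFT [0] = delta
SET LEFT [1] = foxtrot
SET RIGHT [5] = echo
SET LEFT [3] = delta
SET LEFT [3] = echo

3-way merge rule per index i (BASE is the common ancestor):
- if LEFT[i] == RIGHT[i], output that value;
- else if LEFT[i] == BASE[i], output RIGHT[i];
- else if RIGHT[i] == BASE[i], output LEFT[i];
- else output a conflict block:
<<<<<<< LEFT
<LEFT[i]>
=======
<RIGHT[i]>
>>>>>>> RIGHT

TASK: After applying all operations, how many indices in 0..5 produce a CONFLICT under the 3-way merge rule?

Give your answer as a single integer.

Answer: 1

Derivation:
Final LEFT:  [delta, foxtrot, bravo, echo, echo, bravo]
Final RIGHT: [echo, charlie, bravo, foxtrot, echo, echo]
i=0: L=delta, R=echo=BASE -> take LEFT -> delta
i=1: BASE=echo L=foxtrot R=charlie all differ -> CONFLICT
i=2: L=bravo R=bravo -> agree -> bravo
i=3: L=echo, R=foxtrot=BASE -> take LEFT -> echo
i=4: L=echo R=echo -> agree -> echo
i=5: L=bravo=BASE, R=echo -> take RIGHT -> echo
Conflict count: 1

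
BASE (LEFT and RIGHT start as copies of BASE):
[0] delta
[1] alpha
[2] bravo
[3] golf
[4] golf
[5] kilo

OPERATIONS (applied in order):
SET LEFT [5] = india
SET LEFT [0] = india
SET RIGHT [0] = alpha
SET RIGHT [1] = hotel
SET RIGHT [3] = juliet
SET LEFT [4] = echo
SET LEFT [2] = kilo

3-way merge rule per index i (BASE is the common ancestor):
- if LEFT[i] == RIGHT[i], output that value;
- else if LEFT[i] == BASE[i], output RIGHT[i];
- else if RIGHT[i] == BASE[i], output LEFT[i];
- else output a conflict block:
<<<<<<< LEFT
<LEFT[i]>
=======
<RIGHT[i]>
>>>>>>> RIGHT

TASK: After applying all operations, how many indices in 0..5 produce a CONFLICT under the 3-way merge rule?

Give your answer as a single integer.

Final LEFT:  [india, alpha, kilo, golf, echo, india]
Final RIGHT: [alpha, hotel, bravo, juliet, golf, kilo]
i=0: BASE=delta L=india R=alpha all differ -> CONFLICT
i=1: L=alpha=BASE, R=hotel -> take RIGHT -> hotel
i=2: L=kilo, R=bravo=BASE -> take LEFT -> kilo
i=3: L=golf=BASE, R=juliet -> take RIGHT -> juliet
i=4: L=echo, R=golf=BASE -> take LEFT -> echo
i=5: L=india, R=kilo=BASE -> take LEFT -> india
Conflict count: 1

Answer: 1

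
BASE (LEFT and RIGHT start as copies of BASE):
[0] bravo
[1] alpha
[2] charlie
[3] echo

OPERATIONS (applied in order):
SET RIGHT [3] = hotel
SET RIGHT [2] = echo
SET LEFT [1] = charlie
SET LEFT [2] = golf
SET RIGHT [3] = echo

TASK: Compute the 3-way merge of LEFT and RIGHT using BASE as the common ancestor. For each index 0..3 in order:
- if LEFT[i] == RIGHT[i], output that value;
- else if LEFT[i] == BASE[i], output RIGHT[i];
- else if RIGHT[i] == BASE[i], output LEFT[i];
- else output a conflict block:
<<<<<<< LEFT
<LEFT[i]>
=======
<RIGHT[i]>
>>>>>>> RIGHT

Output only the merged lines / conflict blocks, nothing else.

Final LEFT:  [bravo, charlie, golf, echo]
Final RIGHT: [bravo, alpha, echo, echo]
i=0: L=bravo R=bravo -> agree -> bravo
i=1: L=charlie, R=alpha=BASE -> take LEFT -> charlie
i=2: BASE=charlie L=golf R=echo all differ -> CONFLICT
i=3: L=echo R=echo -> agree -> echo

Answer: bravo
charlie
<<<<<<< LEFT
golf
=======
echo
>>>>>>> RIGHT
echo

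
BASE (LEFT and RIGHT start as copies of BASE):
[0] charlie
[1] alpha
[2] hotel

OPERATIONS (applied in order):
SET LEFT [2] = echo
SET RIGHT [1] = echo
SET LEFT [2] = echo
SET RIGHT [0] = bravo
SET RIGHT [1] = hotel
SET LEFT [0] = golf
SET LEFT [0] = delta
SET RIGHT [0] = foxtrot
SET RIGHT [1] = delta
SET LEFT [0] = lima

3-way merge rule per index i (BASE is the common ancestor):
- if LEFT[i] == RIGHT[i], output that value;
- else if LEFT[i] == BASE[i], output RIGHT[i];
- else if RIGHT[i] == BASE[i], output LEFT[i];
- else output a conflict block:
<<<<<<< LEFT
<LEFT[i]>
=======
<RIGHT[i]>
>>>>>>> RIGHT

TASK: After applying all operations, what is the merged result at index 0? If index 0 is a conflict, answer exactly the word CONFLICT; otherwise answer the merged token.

Answer: CONFLICT

Derivation:
Final LEFT:  [lima, alpha, echo]
Final RIGHT: [foxtrot, delta, hotel]
i=0: BASE=charlie L=lima R=foxtrot all differ -> CONFLICT
i=1: L=alpha=BASE, R=delta -> take RIGHT -> delta
i=2: L=echo, R=hotel=BASE -> take LEFT -> echo
Index 0 -> CONFLICT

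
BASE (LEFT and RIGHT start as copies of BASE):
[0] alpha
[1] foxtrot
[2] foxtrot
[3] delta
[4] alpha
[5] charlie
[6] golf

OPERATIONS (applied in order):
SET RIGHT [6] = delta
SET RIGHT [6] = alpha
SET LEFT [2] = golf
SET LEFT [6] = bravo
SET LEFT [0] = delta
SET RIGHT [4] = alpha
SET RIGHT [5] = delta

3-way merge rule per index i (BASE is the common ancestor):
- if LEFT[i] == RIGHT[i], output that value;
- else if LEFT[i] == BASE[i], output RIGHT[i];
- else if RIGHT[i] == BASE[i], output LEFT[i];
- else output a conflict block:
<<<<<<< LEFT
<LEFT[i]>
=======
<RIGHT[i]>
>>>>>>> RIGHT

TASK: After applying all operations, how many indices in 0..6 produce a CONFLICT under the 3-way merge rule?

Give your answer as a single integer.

Answer: 1

Derivation:
Final LEFT:  [delta, foxtrot, golf, delta, alpha, charlie, bravo]
Final RIGHT: [alpha, foxtrot, foxtrot, delta, alpha, delta, alpha]
i=0: L=delta, R=alpha=BASE -> take LEFT -> delta
i=1: L=foxtrot R=foxtrot -> agree -> foxtrot
i=2: L=golf, R=foxtrot=BASE -> take LEFT -> golf
i=3: L=delta R=delta -> agree -> delta
i=4: L=alpha R=alpha -> agree -> alpha
i=5: L=charlie=BASE, R=delta -> take RIGHT -> delta
i=6: BASE=golf L=bravo R=alpha all differ -> CONFLICT
Conflict count: 1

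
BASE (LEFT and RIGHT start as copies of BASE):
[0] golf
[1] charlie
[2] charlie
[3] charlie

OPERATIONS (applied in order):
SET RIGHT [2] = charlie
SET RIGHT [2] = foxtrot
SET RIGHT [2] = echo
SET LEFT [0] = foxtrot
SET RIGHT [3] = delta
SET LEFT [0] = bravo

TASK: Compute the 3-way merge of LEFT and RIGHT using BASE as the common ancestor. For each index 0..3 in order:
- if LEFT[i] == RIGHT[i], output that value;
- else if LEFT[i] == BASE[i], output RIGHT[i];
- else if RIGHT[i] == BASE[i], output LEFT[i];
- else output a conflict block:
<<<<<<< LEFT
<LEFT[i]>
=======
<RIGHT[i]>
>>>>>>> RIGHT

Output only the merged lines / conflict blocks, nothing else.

Answer: bravo
charlie
echo
delta

Derivation:
Final LEFT:  [bravo, charlie, charlie, charlie]
Final RIGHT: [golf, charlie, echo, delta]
i=0: L=bravo, R=golf=BASE -> take LEFT -> bravo
i=1: L=charlie R=charlie -> agree -> charlie
i=2: L=charlie=BASE, R=echo -> take RIGHT -> echo
i=3: L=charlie=BASE, R=delta -> take RIGHT -> delta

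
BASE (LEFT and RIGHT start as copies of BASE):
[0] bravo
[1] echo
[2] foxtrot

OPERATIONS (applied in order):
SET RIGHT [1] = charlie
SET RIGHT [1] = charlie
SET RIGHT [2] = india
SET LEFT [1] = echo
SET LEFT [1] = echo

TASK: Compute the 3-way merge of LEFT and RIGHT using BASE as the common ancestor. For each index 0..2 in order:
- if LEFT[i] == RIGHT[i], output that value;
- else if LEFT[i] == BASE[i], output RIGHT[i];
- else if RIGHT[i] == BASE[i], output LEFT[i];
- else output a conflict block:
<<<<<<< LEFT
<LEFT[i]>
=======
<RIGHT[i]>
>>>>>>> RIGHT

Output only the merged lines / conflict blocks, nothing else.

Final LEFT:  [bravo, echo, foxtrot]
Final RIGHT: [bravo, charlie, india]
i=0: L=bravo R=bravo -> agree -> bravo
i=1: L=echo=BASE, R=charlie -> take RIGHT -> charlie
i=2: L=foxtrot=BASE, R=india -> take RIGHT -> india

Answer: bravo
charlie
india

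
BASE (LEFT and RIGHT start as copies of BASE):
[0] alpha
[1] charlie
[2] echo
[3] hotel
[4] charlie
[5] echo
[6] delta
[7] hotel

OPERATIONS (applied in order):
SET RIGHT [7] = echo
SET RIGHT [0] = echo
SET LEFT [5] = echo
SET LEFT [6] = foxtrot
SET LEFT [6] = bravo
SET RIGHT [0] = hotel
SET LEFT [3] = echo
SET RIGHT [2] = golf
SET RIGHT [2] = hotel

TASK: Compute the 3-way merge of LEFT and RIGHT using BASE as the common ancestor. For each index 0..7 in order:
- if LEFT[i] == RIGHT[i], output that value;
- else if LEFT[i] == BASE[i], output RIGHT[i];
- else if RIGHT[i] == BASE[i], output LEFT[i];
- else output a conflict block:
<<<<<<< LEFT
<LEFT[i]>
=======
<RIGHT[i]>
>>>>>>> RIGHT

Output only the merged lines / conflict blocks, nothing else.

Answer: hotel
charlie
hotel
echo
charlie
echo
bravo
echo

Derivation:
Final LEFT:  [alpha, charlie, echo, echo, charlie, echo, bravo, hotel]
Final RIGHT: [hotel, charlie, hotel, hotel, charlie, echo, delta, echo]
i=0: L=alpha=BASE, R=hotel -> take RIGHT -> hotel
i=1: L=charlie R=charlie -> agree -> charlie
i=2: L=echo=BASE, R=hotel -> take RIGHT -> hotel
i=3: L=echo, R=hotel=BASE -> take LEFT -> echo
i=4: L=charlie R=charlie -> agree -> charlie
i=5: L=echo R=echo -> agree -> echo
i=6: L=bravo, R=delta=BASE -> take LEFT -> bravo
i=7: L=hotel=BASE, R=echo -> take RIGHT -> echo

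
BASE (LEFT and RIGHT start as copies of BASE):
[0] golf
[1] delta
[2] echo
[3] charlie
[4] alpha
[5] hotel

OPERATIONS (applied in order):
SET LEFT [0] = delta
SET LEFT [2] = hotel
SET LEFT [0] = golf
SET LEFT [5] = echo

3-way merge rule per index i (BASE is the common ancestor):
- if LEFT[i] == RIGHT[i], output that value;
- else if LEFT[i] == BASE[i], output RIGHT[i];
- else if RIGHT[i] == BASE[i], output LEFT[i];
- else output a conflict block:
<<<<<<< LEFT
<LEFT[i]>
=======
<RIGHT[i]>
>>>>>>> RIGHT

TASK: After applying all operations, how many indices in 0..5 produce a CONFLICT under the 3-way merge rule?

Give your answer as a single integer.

Answer: 0

Derivation:
Final LEFT:  [golf, delta, hotel, charlie, alpha, echo]
Final RIGHT: [golf, delta, echo, charlie, alpha, hotel]
i=0: L=golf R=golf -> agree -> golf
i=1: L=delta R=delta -> agree -> delta
i=2: L=hotel, R=echo=BASE -> take LEFT -> hotel
i=3: L=charlie R=charlie -> agree -> charlie
i=4: L=alpha R=alpha -> agree -> alpha
i=5: L=echo, R=hotel=BASE -> take LEFT -> echo
Conflict count: 0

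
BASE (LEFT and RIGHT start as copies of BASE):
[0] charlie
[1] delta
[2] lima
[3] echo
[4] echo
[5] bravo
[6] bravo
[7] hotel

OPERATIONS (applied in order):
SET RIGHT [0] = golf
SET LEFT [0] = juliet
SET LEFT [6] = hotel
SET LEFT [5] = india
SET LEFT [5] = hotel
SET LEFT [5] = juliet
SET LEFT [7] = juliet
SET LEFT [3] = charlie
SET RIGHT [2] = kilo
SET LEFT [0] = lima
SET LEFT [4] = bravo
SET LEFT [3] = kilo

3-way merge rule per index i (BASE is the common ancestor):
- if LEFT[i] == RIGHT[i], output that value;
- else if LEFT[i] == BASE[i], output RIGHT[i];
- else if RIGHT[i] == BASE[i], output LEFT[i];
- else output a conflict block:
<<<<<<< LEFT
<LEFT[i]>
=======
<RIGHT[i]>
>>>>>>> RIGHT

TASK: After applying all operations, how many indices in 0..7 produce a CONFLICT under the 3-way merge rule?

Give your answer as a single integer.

Answer: 1

Derivation:
Final LEFT:  [lima, delta, lima, kilo, bravo, juliet, hotel, juliet]
Final RIGHT: [golf, delta, kilo, echo, echo, bravo, bravo, hotel]
i=0: BASE=charlie L=lima R=golf all differ -> CONFLICT
i=1: L=delta R=delta -> agree -> delta
i=2: L=lima=BASE, R=kilo -> take RIGHT -> kilo
i=3: L=kilo, R=echo=BASE -> take LEFT -> kilo
i=4: L=bravo, R=echo=BASE -> take LEFT -> bravo
i=5: L=juliet, R=bravo=BASE -> take LEFT -> juliet
i=6: L=hotel, R=bravo=BASE -> take LEFT -> hotel
i=7: L=juliet, R=hotel=BASE -> take LEFT -> juliet
Conflict count: 1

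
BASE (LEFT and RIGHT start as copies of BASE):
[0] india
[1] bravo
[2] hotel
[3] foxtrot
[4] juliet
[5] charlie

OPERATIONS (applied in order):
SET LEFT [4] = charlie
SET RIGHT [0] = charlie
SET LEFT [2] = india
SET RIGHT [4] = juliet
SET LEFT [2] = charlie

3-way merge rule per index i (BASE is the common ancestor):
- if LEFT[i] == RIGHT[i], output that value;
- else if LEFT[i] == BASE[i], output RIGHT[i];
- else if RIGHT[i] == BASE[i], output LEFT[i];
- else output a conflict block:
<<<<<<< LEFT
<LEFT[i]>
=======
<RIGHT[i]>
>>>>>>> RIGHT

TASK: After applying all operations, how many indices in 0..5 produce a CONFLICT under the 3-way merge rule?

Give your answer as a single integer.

Answer: 0

Derivation:
Final LEFT:  [india, bravo, charlie, foxtrot, charlie, charlie]
Final RIGHT: [charlie, bravo, hotel, foxtrot, juliet, charlie]
i=0: L=india=BASE, R=charlie -> take RIGHT -> charlie
i=1: L=bravo R=bravo -> agree -> bravo
i=2: L=charlie, R=hotel=BASE -> take LEFT -> charlie
i=3: L=foxtrot R=foxtrot -> agree -> foxtrot
i=4: L=charlie, R=juliet=BASE -> take LEFT -> charlie
i=5: L=charlie R=charlie -> agree -> charlie
Conflict count: 0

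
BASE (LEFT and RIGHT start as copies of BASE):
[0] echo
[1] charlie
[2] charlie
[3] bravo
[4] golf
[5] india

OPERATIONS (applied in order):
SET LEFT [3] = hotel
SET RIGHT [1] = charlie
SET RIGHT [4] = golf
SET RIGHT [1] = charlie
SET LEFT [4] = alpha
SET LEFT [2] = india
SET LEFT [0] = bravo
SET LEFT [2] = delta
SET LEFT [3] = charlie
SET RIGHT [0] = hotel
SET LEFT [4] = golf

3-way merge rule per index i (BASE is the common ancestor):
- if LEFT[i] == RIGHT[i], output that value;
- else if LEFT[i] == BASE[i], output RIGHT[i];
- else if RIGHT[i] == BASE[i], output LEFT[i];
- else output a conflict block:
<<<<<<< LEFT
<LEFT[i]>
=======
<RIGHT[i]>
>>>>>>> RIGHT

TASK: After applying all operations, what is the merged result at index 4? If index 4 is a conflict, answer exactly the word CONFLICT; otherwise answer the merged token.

Final LEFT:  [bravo, charlie, delta, charlie, golf, india]
Final RIGHT: [hotel, charlie, charlie, bravo, golf, india]
i=0: BASE=echo L=bravo R=hotel all differ -> CONFLICT
i=1: L=charlie R=charlie -> agree -> charlie
i=2: L=delta, R=charlie=BASE -> take LEFT -> delta
i=3: L=charlie, R=bravo=BASE -> take LEFT -> charlie
i=4: L=golf R=golf -> agree -> golf
i=5: L=india R=india -> agree -> india
Index 4 -> golf

Answer: golf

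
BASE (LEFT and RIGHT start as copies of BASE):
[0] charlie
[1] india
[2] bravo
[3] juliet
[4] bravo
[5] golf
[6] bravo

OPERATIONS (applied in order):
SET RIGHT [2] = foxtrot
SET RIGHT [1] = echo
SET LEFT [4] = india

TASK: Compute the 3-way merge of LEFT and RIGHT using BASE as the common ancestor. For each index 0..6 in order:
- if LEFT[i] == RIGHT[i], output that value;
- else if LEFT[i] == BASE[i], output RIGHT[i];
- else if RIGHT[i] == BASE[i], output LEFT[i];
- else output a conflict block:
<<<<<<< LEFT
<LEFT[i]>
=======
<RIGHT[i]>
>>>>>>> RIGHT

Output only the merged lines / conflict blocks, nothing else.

Final LEFT:  [charlie, india, bravo, juliet, india, golf, bravo]
Final RIGHT: [charlie, echo, foxtrot, juliet, bravo, golf, bravo]
i=0: L=charlie R=charlie -> agree -> charlie
i=1: L=india=BASE, R=echo -> take RIGHT -> echo
i=2: L=bravo=BASE, R=foxtrot -> take RIGHT -> foxtrot
i=3: L=juliet R=juliet -> agree -> juliet
i=4: L=india, R=bravo=BASE -> take LEFT -> india
i=5: L=golf R=golf -> agree -> golf
i=6: L=bravo R=bravo -> agree -> bravo

Answer: charlie
echo
foxtrot
juliet
india
golf
bravo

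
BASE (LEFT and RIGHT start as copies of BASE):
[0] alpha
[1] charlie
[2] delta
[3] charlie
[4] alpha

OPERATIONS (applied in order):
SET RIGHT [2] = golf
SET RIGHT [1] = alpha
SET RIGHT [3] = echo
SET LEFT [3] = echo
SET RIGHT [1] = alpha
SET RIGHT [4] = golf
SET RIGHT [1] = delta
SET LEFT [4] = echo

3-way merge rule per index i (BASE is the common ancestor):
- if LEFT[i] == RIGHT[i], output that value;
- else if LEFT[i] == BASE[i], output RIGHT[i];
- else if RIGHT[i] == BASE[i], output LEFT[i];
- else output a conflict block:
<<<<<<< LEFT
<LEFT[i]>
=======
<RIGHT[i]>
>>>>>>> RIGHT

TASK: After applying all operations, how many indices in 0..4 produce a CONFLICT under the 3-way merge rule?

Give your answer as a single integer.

Answer: 1

Derivation:
Final LEFT:  [alpha, charlie, delta, echo, echo]
Final RIGHT: [alpha, delta, golf, echo, golf]
i=0: L=alpha R=alpha -> agree -> alpha
i=1: L=charlie=BASE, R=delta -> take RIGHT -> delta
i=2: L=delta=BASE, R=golf -> take RIGHT -> golf
i=3: L=echo R=echo -> agree -> echo
i=4: BASE=alpha L=echo R=golf all differ -> CONFLICT
Conflict count: 1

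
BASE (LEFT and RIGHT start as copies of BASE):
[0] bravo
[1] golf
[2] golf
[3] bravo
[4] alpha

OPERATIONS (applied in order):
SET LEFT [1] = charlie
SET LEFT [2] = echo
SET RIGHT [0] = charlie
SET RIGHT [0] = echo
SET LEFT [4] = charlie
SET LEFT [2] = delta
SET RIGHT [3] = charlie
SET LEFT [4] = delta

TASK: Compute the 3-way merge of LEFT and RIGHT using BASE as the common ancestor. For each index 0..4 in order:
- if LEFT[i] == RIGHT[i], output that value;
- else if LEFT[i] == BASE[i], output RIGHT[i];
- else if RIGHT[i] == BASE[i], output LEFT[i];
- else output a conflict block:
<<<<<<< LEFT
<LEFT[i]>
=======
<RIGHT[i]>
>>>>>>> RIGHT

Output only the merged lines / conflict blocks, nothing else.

Final LEFT:  [bravo, charlie, delta, bravo, delta]
Final RIGHT: [echo, golf, golf, charlie, alpha]
i=0: L=bravo=BASE, R=echo -> take RIGHT -> echo
i=1: L=charlie, R=golf=BASE -> take LEFT -> charlie
i=2: L=delta, R=golf=BASE -> take LEFT -> delta
i=3: L=bravo=BASE, R=charlie -> take RIGHT -> charlie
i=4: L=delta, R=alpha=BASE -> take LEFT -> delta

Answer: echo
charlie
delta
charlie
delta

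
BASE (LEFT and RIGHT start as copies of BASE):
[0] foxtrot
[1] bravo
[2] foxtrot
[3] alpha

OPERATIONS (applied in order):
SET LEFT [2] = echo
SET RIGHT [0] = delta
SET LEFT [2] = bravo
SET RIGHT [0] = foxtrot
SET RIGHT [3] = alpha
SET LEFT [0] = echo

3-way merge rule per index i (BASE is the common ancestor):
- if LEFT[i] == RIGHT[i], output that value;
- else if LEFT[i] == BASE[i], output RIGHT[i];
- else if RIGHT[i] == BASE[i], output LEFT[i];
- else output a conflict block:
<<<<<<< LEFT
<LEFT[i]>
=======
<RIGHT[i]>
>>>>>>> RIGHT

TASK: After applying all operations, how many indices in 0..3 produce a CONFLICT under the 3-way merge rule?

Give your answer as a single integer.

Answer: 0

Derivation:
Final LEFT:  [echo, bravo, bravo, alpha]
Final RIGHT: [foxtrot, bravo, foxtrot, alpha]
i=0: L=echo, R=foxtrot=BASE -> take LEFT -> echo
i=1: L=bravo R=bravo -> agree -> bravo
i=2: L=bravo, R=foxtrot=BASE -> take LEFT -> bravo
i=3: L=alpha R=alpha -> agree -> alpha
Conflict count: 0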